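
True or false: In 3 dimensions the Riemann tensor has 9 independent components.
n^2(n^2-1)/12 = 9·8/12 = 6 independent components for n = 3.
False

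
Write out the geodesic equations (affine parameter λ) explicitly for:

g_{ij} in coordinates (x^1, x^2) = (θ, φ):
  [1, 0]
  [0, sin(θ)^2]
Geodesic equation: d^2x^k/dλ^2 + Γ^k_{ij} (dx^i/dλ)(dx^j/dλ) = 0.
Non-zero Christoffel symbols:
Γ^θ_{φ φ} = -sin(2*θ)/2
Γ^φ_{θ φ} = 1/tan(θ)
Substituting (the symmetric pair Γ^k_{ij}, Γ^k_{ji} combines into a factor 2):
d^2θ/dλ^2 - (sin(2*θ)/2) (dφ/dλ)^2 = 0
d^2φ/dλ^2 + (2/tan(θ)) (dθ/dλ)(dφ/dλ) = 0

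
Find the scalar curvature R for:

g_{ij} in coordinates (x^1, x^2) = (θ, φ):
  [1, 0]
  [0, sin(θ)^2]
Non-zero Christoffel symbols (Γ^k_{ij} = Γ^k_{ji}):
Γ^θ_{φ φ} = -sin(2*θ)/2
Γ^φ_{θ φ} = 1/tan(θ)
Ricci tensor (R_{ij} = R^k_{ikj}): R_{θθ} = 1, R_{θφ} = 0, R_{φφ} = sin(θ)^2
Inverse metric: g^{θθ} = 1, g^{φφ} = 1/sin(θ)^2
R = g^{ij} R_{ij} = (1)(1) + (1/sin(θ)^2)(sin(θ)^2) = 2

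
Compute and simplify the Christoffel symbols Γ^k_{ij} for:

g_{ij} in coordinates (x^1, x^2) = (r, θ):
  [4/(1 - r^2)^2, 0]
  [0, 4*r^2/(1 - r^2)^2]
Using Γ^k_{ij} = (1/2) g^{km} (∂_i g_{mj} + ∂_j g_{mi} - ∂_m g_{ij}); the metric is diagonal, so only the m = k term contributes.
Non-zero symbols (using the symmetry Γ^k_{ij} = Γ^k_{ji}):
Γ^r_{r r} = (1/2) g^{rr} (∂_r g_{rr} + ∂_r g_{rr} - ∂_r g_{rr}) = (1/2)((1 - r^2)^2/4)((16*r/(1 - r^2)^3) + (16*r/(1 - r^2)^3) - (16*r/(1 - r^2)^3)) = 2*r/(1 - r^2)
Γ^r_{θ θ} = (1/2) g^{rr} (∂_θ g_{rθ} + ∂_θ g_{rθ} - ∂_r g_{θθ}) = (1/2)((1 - r^2)^2/4)((0) + (0) - (-8*(r^3 + r)/(r^2 - 1)^3)) = (r^3 + r)/(r^2 - 1)
Γ^θ_{r θ} = (1/2) g^{θθ} (∂_r g_{θθ} + ∂_θ g_{θr} - ∂_θ g_{rθ}) = (1/2)((1 - r^2)^2/(4*r^2))((-8*(r^3 + r)/(r^2 - 1)^3) + (0) - (0)) = (-r^2 - 1)/(r^3 - r)
All other Christoffel symbols are zero.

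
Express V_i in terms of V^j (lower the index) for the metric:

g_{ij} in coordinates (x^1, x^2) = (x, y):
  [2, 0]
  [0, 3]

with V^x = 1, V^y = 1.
V_i = g_{ij} V^j:
V_x = (2)(1) + (0)(1) = 2
V_y = (0)(1) + (3)(1) = 3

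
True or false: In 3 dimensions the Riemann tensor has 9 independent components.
n^2(n^2-1)/12 = 9·8/12 = 6 independent components for n = 3.
False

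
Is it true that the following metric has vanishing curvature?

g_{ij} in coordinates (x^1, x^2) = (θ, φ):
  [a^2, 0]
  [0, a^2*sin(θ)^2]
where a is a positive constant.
Non-zero Christoffel symbols:
Γ^θ_{φ φ} = -sin(2*θ)/2
Γ^φ_{θ φ} = 1/tan(θ)
Ricci tensor: R_{θθ} = 1, R_{θφ} = 0, R_{φφ} = sin(θ)^2
The Ricci tensor is non-zero, so the Riemann tensor is non-zero: not flat.
No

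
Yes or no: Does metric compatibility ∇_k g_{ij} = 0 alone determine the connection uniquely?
One also needs vanishing torsion; metric compatibility plus torsion-freeness singles out the Levi-Civita connection.
No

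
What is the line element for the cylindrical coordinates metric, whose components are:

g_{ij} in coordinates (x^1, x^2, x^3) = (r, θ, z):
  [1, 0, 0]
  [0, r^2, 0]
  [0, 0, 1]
ds^2 = g_{ij} dx^i dx^j; only the non-zero components contribute.
ds^2 = dr^2 + r^2 dθ^2 + dz^2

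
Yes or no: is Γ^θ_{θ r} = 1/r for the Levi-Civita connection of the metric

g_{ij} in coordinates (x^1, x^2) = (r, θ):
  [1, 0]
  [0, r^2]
Γ^θ_{θ r} = (1/2) g^{θθ} (∂_θ g_{θr} + ∂_r g_{θθ} - ∂_θ g_{θr}) = (1/2)(1/r^2)((0) + (2*r) - (0)) = 1/r
This equals the proposed value 1/r.
Yes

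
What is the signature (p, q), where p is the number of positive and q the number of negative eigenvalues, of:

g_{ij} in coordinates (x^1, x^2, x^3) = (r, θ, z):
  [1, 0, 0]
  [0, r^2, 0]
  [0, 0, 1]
The metric is diagonal, so its eigenvalues are the diagonal entries: 1, r^2, 1 (at a generic point, where coordinate-dependent entries are positive).
3 positive, 0 negative.
(3, 0) - Riemannian (positive definite)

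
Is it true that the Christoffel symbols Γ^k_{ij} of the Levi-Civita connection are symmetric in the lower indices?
The Levi-Civita connection is torsion-free, which is exactly Γ^k_{ij} = Γ^k_{ji}.
Yes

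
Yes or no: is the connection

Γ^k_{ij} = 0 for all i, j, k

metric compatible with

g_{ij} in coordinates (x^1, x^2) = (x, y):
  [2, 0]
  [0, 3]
Using ∇_k g_{ij} = ∂_k g_{ij} - Γ^m_{ki} g_{mj} - Γ^m_{kj} g_{im}:
e.g. ∇_y g_{xx} = (0) - (0) - (0) = 0
Every component ∇_k g_{ij} vanishes: the connection is metric compatible.
Yes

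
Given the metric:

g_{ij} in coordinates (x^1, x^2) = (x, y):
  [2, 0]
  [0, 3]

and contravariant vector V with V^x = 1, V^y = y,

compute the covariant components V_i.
V_i = g_{ij} V^j:
V_x = (2)(1) + (0)(y) = 2
V_y = (0)(1) + (3)(y) = 3*y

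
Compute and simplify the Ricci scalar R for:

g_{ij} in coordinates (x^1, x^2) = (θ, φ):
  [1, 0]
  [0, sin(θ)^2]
Non-zero Christoffel symbols (Γ^k_{ij} = Γ^k_{ji}):
Γ^θ_{φ φ} = -sin(2*θ)/2
Γ^φ_{θ φ} = 1/tan(θ)
Ricci tensor (R_{ij} = R^k_{ikj}): R_{θθ} = 1, R_{θφ} = 0, R_{φφ} = sin(θ)^2
Inverse metric: g^{θθ} = 1, g^{φφ} = 1/sin(θ)^2
R = g^{ij} R_{ij} = (1)(1) + (1/sin(θ)^2)(sin(θ)^2) = 2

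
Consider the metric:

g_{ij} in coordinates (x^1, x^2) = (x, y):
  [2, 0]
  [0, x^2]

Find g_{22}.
With x^1 = x, x^2 = y, g_{22} = g_{yy} is the row-2, column-2 entry of the matrix.
g_{22} = x^2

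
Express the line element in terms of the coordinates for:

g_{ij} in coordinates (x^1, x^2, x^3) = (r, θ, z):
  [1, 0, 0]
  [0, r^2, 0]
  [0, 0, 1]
ds^2 = g_{ij} dx^i dx^j; only the non-zero components contribute.
ds^2 = dr^2 + r^2 dθ^2 + dz^2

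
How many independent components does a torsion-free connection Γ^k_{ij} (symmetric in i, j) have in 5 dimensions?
Γ^k_{ij} has n choices for the upper index and n(n+1)/2 independent symmetric lower index pairs.
Total = 5 × 5×6/2 = 5 × 15 = 75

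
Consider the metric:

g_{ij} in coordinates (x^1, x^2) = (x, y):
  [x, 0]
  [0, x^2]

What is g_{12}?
With x^1 = x, x^2 = y, g_{12} = g_{xy} is the row-1, column-2 entry of the matrix.
g_{12} = 0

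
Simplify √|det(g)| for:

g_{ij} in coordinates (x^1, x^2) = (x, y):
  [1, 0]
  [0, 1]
det(g) = 1
√|det(g)| = 1
Volume element: dV = 1 dx dy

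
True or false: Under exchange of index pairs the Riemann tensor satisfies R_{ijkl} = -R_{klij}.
The pair-exchange symmetry has a plus sign: R_{ijkl} = +R_{klij}.
False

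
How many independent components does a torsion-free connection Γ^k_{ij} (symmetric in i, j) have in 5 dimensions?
Γ^k_{ij} has n choices for the upper index and n(n+1)/2 independent symmetric lower index pairs.
Total = 5 × 5×6/2 = 5 × 15 = 75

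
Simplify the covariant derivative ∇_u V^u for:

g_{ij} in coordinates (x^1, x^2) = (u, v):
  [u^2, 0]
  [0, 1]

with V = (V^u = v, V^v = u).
Non-zero Christoffel symbols:
Γ^u_{u u} = 1/u
∇_u V^u = ∂_u V^u + Γ^u_{u j} V^j
  = (0) + (1/u)(v) + (0)(u)
  = v/u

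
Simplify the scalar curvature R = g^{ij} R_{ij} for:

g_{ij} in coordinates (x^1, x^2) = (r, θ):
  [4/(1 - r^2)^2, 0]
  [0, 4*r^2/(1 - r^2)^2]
Non-zero Christoffel symbols (Γ^k_{ij} = Γ^k_{ji}):
Γ^r_{r r} = 2*r/(1 - r^2)
Γ^r_{θ θ} = (r^3 + r)/(r^2 - 1)
Γ^θ_{r θ} = (-r^2 - 1)/(r^3 - r)
Ricci tensor (R_{ij} = R^k_{ikj}): R_{rr} = -4/(r^2 - 1)^2, R_{rθ} = 0, R_{θθ} = -4*r^2/(r^2 - 1)^2
Inverse metric: g^{rr} = (1 - r^2)^2/4, g^{θθ} = (1 - r^2)^2/(4*r^2)
R = g^{ij} R_{ij} = ((1 - r^2)^2/4)(-4/(r^2 - 1)^2) + ((1 - r^2)^2/(4*r^2))(-4*r^2/(r^2 - 1)^2) = -2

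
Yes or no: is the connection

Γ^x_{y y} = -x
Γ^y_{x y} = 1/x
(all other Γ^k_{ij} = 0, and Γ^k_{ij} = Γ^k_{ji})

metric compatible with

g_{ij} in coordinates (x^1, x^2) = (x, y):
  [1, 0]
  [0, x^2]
Using ∇_k g_{ij} = ∂_k g_{ij} - Γ^m_{ki} g_{mj} - Γ^m_{kj} g_{im}:
e.g. ∇_x g_{yy} = (2*x) - (x) - (x) = 0
Every component ∇_k g_{ij} vanishes: the connection is metric compatible.
Yes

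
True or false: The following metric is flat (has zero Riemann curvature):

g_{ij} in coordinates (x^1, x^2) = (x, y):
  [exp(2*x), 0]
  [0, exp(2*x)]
Non-zero Christoffel symbols:
Γ^x_{x x} = 1
Γ^x_{y y} = -1
Γ^y_{x y} = 1
Ricci tensor: R_{xx} = 0, R_{xy} = 0, R_{yy} = 0
All R_{ij} vanish; in 2 dimensions the Riemann tensor is fully determined by the Ricci tensor, so R^i_{jkl} = 0: the metric is flat (curvilinear coordinates on flat space).
True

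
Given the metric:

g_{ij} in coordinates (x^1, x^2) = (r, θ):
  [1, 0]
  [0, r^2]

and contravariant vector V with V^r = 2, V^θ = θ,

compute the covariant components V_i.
V_i = g_{ij} V^j:
V_r = (1)(2) + (0)(θ) = 2
V_θ = (0)(2) + (r^2)(θ) = r^2*θ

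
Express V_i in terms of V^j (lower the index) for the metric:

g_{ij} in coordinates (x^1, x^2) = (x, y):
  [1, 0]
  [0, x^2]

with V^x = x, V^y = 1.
V_i = g_{ij} V^j:
V_x = (1)(x) + (0)(1) = x
V_y = (0)(x) + (x^2)(1) = x^2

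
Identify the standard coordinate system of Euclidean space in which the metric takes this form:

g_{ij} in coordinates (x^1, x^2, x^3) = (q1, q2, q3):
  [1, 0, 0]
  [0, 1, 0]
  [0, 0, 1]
All components are constant and the metric is the identity, i.e. orthonormal rectilinear coordinates.
Cartesian (3D) coordinates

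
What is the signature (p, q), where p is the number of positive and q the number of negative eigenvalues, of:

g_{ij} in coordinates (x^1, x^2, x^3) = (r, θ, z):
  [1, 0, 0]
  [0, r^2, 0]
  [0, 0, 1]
The metric is diagonal, so its eigenvalues are the diagonal entries: 1, r^2, 1 (at a generic point, where coordinate-dependent entries are positive).
3 positive, 0 negative.
(3, 0) - Riemannian (positive definite)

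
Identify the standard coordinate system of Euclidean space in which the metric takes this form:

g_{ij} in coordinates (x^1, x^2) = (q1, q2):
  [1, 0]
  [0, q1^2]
The line element ds^2 = dq1^2 + q1^2 dq2^2 is dr^2 + r^2 dθ^2 with q1 = r, q2 = θ.
polar coordinates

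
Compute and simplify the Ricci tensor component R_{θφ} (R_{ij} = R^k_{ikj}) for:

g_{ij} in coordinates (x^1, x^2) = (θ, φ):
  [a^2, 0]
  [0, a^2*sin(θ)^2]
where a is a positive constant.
Non-zero Christoffel symbols (Γ^k_{ij} = Γ^k_{ji}):
Γ^θ_{φ φ} = -sin(2*θ)/2
Γ^φ_{θ φ} = 1/tan(θ)
R^θ_{θ θ φ} = 0 (a repeated index in an antisymmetric pair)
R^φ_{θ φ φ} = 0 (a repeated index in an antisymmetric pair)
R_{θφ} = R^θ_{θ θ φ} + R^φ_{θ φ φ} = (0) + (0) = 0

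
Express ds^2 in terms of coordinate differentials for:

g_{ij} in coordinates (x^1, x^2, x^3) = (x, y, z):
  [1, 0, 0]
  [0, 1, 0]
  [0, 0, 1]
ds^2 = g_{ij} dx^i dx^j; only the non-zero components contribute.
ds^2 = dx^2 + dy^2 + dz^2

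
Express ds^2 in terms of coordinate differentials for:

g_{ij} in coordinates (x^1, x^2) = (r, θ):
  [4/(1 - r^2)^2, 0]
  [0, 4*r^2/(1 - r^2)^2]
ds^2 = g_{ij} dx^i dx^j; only the non-zero components contribute.
ds^2 = (4/(1 - r^2)^2) dr^2 + (4*r^2/(1 - r^2)^2) dθ^2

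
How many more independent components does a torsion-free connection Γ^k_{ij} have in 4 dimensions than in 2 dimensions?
Independent components in n dimensions: n × n(n+1)/2 = n^2(n+1)/2.
4D: 4 × 10 = 40
2D: 2 × 3 = 6
Difference = 40 - 6 = 34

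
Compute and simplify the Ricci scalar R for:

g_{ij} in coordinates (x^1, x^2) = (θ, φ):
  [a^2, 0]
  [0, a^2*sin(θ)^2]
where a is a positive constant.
Non-zero Christoffel symbols (Γ^k_{ij} = Γ^k_{ji}):
Γ^θ_{φ φ} = -sin(2*θ)/2
Γ^φ_{θ φ} = 1/tan(θ)
Ricci tensor (R_{ij} = R^k_{ikj}): R_{θθ} = 1, R_{θφ} = 0, R_{φφ} = sin(θ)^2
Inverse metric: g^{θθ} = 1/a^2, g^{φφ} = 1/(a^2*sin(θ)^2)
R = g^{ij} R_{ij} = (1/a^2)(1) + (1/(a^2*sin(θ)^2))(sin(θ)^2) = 2/a^2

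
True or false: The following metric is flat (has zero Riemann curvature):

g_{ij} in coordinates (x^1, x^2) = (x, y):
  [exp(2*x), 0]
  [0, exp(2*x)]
Non-zero Christoffel symbols:
Γ^x_{x x} = 1
Γ^x_{y y} = -1
Γ^y_{x y} = 1
Ricci tensor: R_{xx} = 0, R_{xy} = 0, R_{yy} = 0
All R_{ij} vanish; in 2 dimensions the Riemann tensor is fully determined by the Ricci tensor, so R^i_{jkl} = 0: the metric is flat (curvilinear coordinates on flat space).
True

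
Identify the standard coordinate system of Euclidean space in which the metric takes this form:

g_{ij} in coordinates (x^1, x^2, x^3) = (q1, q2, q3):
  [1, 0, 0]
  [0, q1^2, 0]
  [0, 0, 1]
The line element ds^2 = dq1^2 + q1^2 dq2^2 + dq3^2 is dr^2 + r^2 dθ^2 + dz^2 with q1 = r, q2 = θ, q3 = z.
cylindrical coordinates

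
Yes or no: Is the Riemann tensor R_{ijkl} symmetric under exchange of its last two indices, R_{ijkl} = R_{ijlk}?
It is antisymmetric in the last pair: R_{ijkl} = -R_{ijlk}.
No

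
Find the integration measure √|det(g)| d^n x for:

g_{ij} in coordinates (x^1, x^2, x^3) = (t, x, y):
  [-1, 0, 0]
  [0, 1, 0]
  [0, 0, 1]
det(g) = -1
√|det(g)| = 1
Volume element: dV = 1 dt dx dy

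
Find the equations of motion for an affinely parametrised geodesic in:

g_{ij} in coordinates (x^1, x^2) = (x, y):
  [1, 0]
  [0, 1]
Geodesic equation: d^2x^k/dλ^2 + Γ^k_{ij} (dx^i/dλ)(dx^j/dλ) = 0.
All Christoffel symbols vanish, so the geodesics are straight lines:
d^2x/dλ^2 = 0
d^2y/dλ^2 = 0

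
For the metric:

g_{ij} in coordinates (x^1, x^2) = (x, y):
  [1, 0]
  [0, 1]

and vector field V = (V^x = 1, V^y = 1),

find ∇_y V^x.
All Christoffel symbols are zero.
∇_y V^x = ∂_y V^x + Γ^x_{y j} V^j
  = (0) + (0)(1) + (0)(1)
  = 0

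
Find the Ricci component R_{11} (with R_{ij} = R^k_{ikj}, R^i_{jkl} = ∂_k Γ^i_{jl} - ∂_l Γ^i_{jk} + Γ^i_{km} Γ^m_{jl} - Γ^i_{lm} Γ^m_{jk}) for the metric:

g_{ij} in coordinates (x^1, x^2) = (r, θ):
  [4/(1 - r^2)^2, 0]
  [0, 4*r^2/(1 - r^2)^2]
Non-zero Christoffel symbols (Γ^k_{ij} = Γ^k_{ji}):
Γ^r_{r r} = 2*r/(1 - r^2)
Γ^r_{θ θ} = (r^3 + r)/(r^2 - 1)
Γ^θ_{r θ} = (-r^2 - 1)/(r^3 - r)
R^r_{r r r} = 0 (a repeated index in an antisymmetric pair)
R^θ_{r θ r} = ∂_θ Γ^θ_{r r} - ∂_r Γ^θ_{r θ} + Γ^θ_{θ m} Γ^m_{r r} - Γ^θ_{r m} Γ^m_{r θ}
  = (0) - ((r^4 + 4*r^2 - 1)/(r^3 - r)^2) + (2*(r^2 + 1)/(r^2 - 1)^2) - ((r^2 + 1)^2/(r^3 - r)^2) = -4/(r^2 - 1)^2
R_{rr} = R^r_{r r r} + R^θ_{r θ r} = (0) + (-4/(r^2 - 1)^2) = -4/(r^2 - 1)^2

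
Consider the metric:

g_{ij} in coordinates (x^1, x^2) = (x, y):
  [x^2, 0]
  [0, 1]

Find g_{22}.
With x^1 = x, x^2 = y, g_{22} = g_{yy} is the row-2, column-2 entry of the matrix.
g_{22} = 1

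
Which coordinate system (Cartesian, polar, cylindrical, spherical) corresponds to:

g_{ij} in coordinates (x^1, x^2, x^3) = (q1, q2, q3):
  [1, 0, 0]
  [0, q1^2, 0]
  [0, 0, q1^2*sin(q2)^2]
The line element ds^2 = dq1^2 + q1^2 dq2^2 + q1^2 sin(q2)^2 dq3^2 is dr^2 + r^2 dθ^2 + r^2 sin(θ)^2 dφ^2 with q1 = r, q2 = θ, q3 = φ.
spherical coordinates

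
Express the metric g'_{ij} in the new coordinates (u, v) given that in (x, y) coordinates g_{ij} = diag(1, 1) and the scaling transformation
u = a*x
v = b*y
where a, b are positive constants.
Invert the transformation: x = u/a, y = v/b
g'_{ij} = (∂x^k/∂x'^i)(∂x^l/∂x'^j) g_{kl}; with g_{kl} = δ_{kl} this is Σ_k (∂x^k/∂x'^i)(∂x^k/∂x'^j).
Jacobian: ∂x/∂u = 1/a, ∂x/∂v = 0, ∂y/∂u = 0, ∂y/∂v = 1/b
g'_{uu} = (1/a)(1/a) + (0)(0) = 1/a^2
g'_{uv} = (1/a)(0) + (0)(1/b) = 0
g'_{vv} = (0)(0) + (1/b)(1/b) = 1/b^2
g'_{ij} = diag(1/a^2, 1/b^2)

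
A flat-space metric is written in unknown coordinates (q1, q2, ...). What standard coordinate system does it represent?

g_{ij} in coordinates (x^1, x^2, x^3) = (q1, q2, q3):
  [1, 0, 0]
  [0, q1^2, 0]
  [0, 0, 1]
The line element ds^2 = dq1^2 + q1^2 dq2^2 + dq3^2 is dr^2 + r^2 dθ^2 + dz^2 with q1 = r, q2 = θ, q3 = z.
cylindrical coordinates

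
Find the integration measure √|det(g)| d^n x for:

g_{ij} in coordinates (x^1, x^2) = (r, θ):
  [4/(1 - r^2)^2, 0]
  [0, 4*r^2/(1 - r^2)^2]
det(g) = 16*r^2/(1 - r^2)^4
√|det(g)| = 4*r/(r^2 - 1)^2
Volume element: dV = 4*r/(r^2 - 1)^2 dr dθ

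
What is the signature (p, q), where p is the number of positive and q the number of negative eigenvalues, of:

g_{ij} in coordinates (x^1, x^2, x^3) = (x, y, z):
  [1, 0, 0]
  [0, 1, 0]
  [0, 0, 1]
The metric is diagonal, so its eigenvalues are the diagonal entries: 1, 1, 1 (at a generic point, where coordinate-dependent entries are positive).
3 positive, 0 negative.
(3, 0) - Riemannian (positive definite)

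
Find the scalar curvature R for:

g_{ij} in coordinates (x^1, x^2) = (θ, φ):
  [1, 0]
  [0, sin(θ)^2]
Non-zero Christoffel symbols (Γ^k_{ij} = Γ^k_{ji}):
Γ^θ_{φ φ} = -sin(2*θ)/2
Γ^φ_{θ φ} = 1/tan(θ)
Ricci tensor (R_{ij} = R^k_{ikj}): R_{θθ} = 1, R_{θφ} = 0, R_{φφ} = sin(θ)^2
Inverse metric: g^{θθ} = 1, g^{φφ} = 1/sin(θ)^2
R = g^{ij} R_{ij} = (1)(1) + (1/sin(θ)^2)(sin(θ)^2) = 2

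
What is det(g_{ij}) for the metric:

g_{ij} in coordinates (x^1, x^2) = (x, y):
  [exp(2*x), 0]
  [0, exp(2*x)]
For a 2×2 metric: det(g) = g_{11}·g_{22} - g_{12}·g_{21}
= (exp(2*x))·(exp(2*x)) - (0)·(0)
= exp(4*x) - 0
det(g) = exp(4*x)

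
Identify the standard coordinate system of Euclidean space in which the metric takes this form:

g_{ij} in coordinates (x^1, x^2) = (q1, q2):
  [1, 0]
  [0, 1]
All components are constant and the metric is the identity, i.e. orthonormal rectilinear coordinates.
Cartesian (2D) coordinates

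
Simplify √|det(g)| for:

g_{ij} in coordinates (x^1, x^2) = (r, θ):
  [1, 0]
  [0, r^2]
det(g) = r^2
√|det(g)| = r
Volume element: dV = r dr dθ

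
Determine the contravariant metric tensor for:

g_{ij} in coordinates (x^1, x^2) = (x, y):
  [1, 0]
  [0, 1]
The metric is diagonal, so g^{ij} is diagonal with entries 1/g_{ii}: diag(1, 1).
g^{ij}:
  [1, 0]
  [0, 1]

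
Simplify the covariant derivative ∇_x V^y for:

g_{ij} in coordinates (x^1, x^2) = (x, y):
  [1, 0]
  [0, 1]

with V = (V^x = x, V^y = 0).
All Christoffel symbols are zero.
∇_x V^y = ∂_x V^y + Γ^y_{x j} V^j
  = (0) + (0)(x) + (0)(0)
  = 0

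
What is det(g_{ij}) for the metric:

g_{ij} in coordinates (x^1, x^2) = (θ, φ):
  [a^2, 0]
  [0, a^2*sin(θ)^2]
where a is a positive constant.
For a 2×2 metric: det(g) = g_{11}·g_{22} - g_{12}·g_{21}
= (a^2)·(a^2*sin(θ)^2) - (0)·(0)
= a^4*sin(θ)^2 - 0
det(g) = a^4*sin(θ)^2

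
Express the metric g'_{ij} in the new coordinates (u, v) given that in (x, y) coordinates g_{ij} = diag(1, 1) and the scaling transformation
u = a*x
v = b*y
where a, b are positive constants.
Invert the transformation: x = u/a, y = v/b
g'_{ij} = (∂x^k/∂x'^i)(∂x^l/∂x'^j) g_{kl}; with g_{kl} = δ_{kl} this is Σ_k (∂x^k/∂x'^i)(∂x^k/∂x'^j).
Jacobian: ∂x/∂u = 1/a, ∂x/∂v = 0, ∂y/∂u = 0, ∂y/∂v = 1/b
g'_{uu} = (1/a)(1/a) + (0)(0) = 1/a^2
g'_{uv} = (1/a)(0) + (0)(1/b) = 0
g'_{vv} = (0)(0) + (1/b)(1/b) = 1/b^2
g'_{ij} = diag(1/a^2, 1/b^2)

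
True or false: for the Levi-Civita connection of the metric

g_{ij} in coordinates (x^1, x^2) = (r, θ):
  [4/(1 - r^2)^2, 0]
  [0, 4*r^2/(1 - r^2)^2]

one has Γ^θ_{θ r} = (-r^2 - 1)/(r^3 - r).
Γ^θ_{θ r} = (1/2) g^{θθ} (∂_θ g_{θr} + ∂_r g_{θθ} - ∂_θ g_{θr}) = (1/2)((1 - r^2)^2/(4*r^2))((0) + (-8*(r^3 + r)/(r^2 - 1)^3) - (0)) = (-r^2 - 1)/(r^3 - r)
This equals the proposed value (-r^2 - 1)/(r^3 - r).
True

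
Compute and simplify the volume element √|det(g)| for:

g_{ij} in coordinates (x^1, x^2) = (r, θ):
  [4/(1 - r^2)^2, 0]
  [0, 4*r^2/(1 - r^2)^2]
det(g) = 16*r^2/(1 - r^2)^4
√|det(g)| = 4*r/(r^2 - 1)^2
Volume element: dV = 4*r/(r^2 - 1)^2 dr dθ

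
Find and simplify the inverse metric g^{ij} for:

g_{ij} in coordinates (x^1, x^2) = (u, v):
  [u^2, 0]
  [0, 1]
The metric is diagonal, so g^{ij} is diagonal with entries 1/g_{ii}: diag(1/(u^2), 1).
g^{ij}:
  [1/u^2, 0]
  [0, 1]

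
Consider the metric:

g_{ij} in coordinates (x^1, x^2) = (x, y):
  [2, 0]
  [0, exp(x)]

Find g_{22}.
With x^1 = x, x^2 = y, g_{22} = g_{yy} is the row-2, column-2 entry of the matrix.
g_{22} = exp(x)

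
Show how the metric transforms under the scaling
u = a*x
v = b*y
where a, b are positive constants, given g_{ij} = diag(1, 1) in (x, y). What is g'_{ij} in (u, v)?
Invert the transformation: x = u/a, y = v/b
g'_{ij} = (∂x^k/∂x'^i)(∂x^l/∂x'^j) g_{kl}; with g_{kl} = δ_{kl} this is Σ_k (∂x^k/∂x'^i)(∂x^k/∂x'^j).
Jacobian: ∂x/∂u = 1/a, ∂x/∂v = 0, ∂y/∂u = 0, ∂y/∂v = 1/b
g'_{uu} = (1/a)(1/a) + (0)(0) = 1/a^2
g'_{uv} = (1/a)(0) + (0)(1/b) = 0
g'_{vv} = (0)(0) + (1/b)(1/b) = 1/b^2
g'_{ij} = diag(1/a^2, 1/b^2)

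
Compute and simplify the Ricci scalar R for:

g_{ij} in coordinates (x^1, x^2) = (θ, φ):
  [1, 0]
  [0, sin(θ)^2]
Non-zero Christoffel symbols (Γ^k_{ij} = Γ^k_{ji}):
Γ^θ_{φ φ} = -sin(2*θ)/2
Γ^φ_{θ φ} = 1/tan(θ)
Ricci tensor (R_{ij} = R^k_{ikj}): R_{θθ} = 1, R_{θφ} = 0, R_{φφ} = sin(θ)^2
Inverse metric: g^{θθ} = 1, g^{φφ} = 1/sin(θ)^2
R = g^{ij} R_{ij} = (1)(1) + (1/sin(θ)^2)(sin(θ)^2) = 2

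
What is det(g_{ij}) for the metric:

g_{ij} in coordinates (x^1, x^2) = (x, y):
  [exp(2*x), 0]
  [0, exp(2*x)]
For a 2×2 metric: det(g) = g_{11}·g_{22} - g_{12}·g_{21}
= (exp(2*x))·(exp(2*x)) - (0)·(0)
= exp(4*x) - 0
det(g) = exp(4*x)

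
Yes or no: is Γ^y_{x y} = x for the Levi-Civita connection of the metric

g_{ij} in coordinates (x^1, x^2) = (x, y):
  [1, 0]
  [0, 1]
Γ^y_{x y} = (1/2) g^{yy} (∂_x g_{yy} + ∂_y g_{yx} - ∂_y g_{xy}) = (1/2)(1)((0) + (0) - (0)) = 0
This differs from the proposed value x.
No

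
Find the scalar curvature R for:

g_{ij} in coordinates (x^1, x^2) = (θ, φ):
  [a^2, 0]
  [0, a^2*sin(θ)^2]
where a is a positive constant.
Non-zero Christoffel symbols (Γ^k_{ij} = Γ^k_{ji}):
Γ^θ_{φ φ} = -sin(2*θ)/2
Γ^φ_{θ φ} = 1/tan(θ)
Ricci tensor (R_{ij} = R^k_{ikj}): R_{θθ} = 1, R_{θφ} = 0, R_{φφ} = sin(θ)^2
Inverse metric: g^{θθ} = 1/a^2, g^{φφ} = 1/(a^2*sin(θ)^2)
R = g^{ij} R_{ij} = (1/a^2)(1) + (1/(a^2*sin(θ)^2))(sin(θ)^2) = 2/a^2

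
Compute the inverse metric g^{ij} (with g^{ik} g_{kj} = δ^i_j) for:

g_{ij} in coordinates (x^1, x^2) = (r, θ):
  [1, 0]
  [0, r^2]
The metric is diagonal, so g^{ij} is diagonal with entries 1/g_{ii}: diag(1, 1/(r^2)).
g^{ij}:
  [1, 0]
  [0, 1/r^2]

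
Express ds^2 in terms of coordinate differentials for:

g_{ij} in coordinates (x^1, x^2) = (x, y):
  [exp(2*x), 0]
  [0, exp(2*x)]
ds^2 = g_{ij} dx^i dx^j; only the non-zero components contribute.
ds^2 = exp(2*x) dx^2 + exp(2*x) dy^2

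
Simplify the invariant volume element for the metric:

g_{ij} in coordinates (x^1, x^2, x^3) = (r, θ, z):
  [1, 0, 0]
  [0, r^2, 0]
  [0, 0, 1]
det(g) = r^2
√|det(g)| = r
Volume element: dV = r dr dθ dz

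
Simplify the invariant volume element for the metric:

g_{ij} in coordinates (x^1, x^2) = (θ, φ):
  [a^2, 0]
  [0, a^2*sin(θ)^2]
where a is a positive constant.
det(g) = a^4*sin(θ)^2
√|det(g)| = a^2*sin(θ) (taking 0 < θ < π so that |sin(θ)| = sin(θ))
Volume element: dV = a^2*sin(θ) dθ dφ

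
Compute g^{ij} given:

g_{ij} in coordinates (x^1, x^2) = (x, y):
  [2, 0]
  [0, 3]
The metric is diagonal, so g^{ij} is diagonal with entries 1/g_{ii}: diag(1/2, 1/3).
g^{ij}:
  [1/2, 0]
  [0, 1/3]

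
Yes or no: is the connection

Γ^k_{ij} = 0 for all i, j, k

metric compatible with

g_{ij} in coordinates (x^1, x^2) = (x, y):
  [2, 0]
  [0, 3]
Using ∇_k g_{ij} = ∂_k g_{ij} - Γ^m_{ki} g_{mj} - Γ^m_{kj} g_{im}:
e.g. ∇_x g_{xy} = (0) - (0) - (0) = 0
Every component ∇_k g_{ij} vanishes: the connection is metric compatible.
Yes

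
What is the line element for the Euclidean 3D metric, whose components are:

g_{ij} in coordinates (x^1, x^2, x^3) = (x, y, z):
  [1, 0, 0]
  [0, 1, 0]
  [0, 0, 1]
ds^2 = g_{ij} dx^i dx^j; only the non-zero components contribute.
ds^2 = dx^2 + dy^2 + dz^2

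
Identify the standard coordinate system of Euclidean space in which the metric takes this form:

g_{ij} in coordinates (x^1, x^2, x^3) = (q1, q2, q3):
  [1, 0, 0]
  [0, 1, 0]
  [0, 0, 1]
All components are constant and the metric is the identity, i.e. orthonormal rectilinear coordinates.
Cartesian (3D) coordinates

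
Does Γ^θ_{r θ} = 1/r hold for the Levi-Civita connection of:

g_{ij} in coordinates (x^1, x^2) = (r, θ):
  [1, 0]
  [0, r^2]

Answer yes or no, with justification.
Γ^θ_{r θ} = (1/2) g^{θθ} (∂_r g_{θθ} + ∂_θ g_{θr} - ∂_θ g_{rθ}) = (1/2)(1/r^2)((2*r) + (0) - (0)) = 1/r
This equals the proposed value 1/r.
Yes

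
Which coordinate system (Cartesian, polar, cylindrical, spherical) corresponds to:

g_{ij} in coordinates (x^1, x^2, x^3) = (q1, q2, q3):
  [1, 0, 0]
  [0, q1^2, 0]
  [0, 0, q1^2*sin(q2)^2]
The line element ds^2 = dq1^2 + q1^2 dq2^2 + q1^2 sin(q2)^2 dq3^2 is dr^2 + r^2 dθ^2 + r^2 sin(θ)^2 dφ^2 with q1 = r, q2 = θ, q3 = φ.
spherical coordinates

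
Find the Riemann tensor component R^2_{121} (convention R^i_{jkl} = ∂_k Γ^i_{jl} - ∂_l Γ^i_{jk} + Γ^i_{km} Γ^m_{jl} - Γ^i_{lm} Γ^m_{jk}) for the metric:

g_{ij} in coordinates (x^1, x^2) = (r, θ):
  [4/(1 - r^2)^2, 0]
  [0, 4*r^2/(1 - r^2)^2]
Non-zero Christoffel symbols (Γ^k_{ij} = Γ^k_{ji}):
Γ^r_{r r} = 2*r/(1 - r^2)
Γ^r_{θ θ} = (r^3 + r)/(r^2 - 1)
Γ^θ_{r θ} = (-r^2 - 1)/(r^3 - r)
R^θ_{r θ r} = ∂_θ Γ^θ_{r r} - ∂_r Γ^θ_{r θ} + Γ^θ_{θ m} Γ^m_{r r} - Γ^θ_{r m} Γ^m_{r θ}
  = (0) - ((r^4 + 4*r^2 - 1)/(r^3 - r)^2) + (2*(r^2 + 1)/(r^2 - 1)^2) - ((r^2 + 1)^2/(r^3 - r)^2) = -4/(r^2 - 1)^2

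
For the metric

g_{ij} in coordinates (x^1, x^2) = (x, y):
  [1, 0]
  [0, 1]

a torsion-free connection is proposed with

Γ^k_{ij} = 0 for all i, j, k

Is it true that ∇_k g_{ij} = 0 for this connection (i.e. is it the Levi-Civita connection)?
Using ∇_k g_{ij} = ∂_k g_{ij} - Γ^m_{ki} g_{mj} - Γ^m_{kj} g_{im}:
e.g. ∇_x g_{yy} = (0) - (0) - (0) = 0
Every component ∇_k g_{ij} vanishes: the connection is metric compatible.
Yes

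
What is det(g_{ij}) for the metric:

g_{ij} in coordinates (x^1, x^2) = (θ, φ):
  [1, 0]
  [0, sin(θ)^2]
For a 2×2 metric: det(g) = g_{11}·g_{22} - g_{12}·g_{21}
= (1)·(sin(θ)^2) - (0)·(0)
= sin(θ)^2 - 0
det(g) = sin(θ)^2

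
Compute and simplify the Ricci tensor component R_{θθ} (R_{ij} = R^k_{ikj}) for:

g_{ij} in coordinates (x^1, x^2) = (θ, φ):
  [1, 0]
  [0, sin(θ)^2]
Non-zero Christoffel symbols (Γ^k_{ij} = Γ^k_{ji}):
Γ^θ_{φ φ} = -sin(2*θ)/2
Γ^φ_{θ φ} = 1/tan(θ)
R^θ_{θ θ θ} = 0 (a repeated index in an antisymmetric pair)
R^φ_{θ φ θ} = ∂_φ Γ^φ_{θ θ} - ∂_θ Γ^φ_{θ φ} + Γ^φ_{φ m} Γ^m_{θ θ} - Γ^φ_{θ m} Γ^m_{θ φ}
  = (0) - (-1/sin(θ)^2) + (0) - (1/tan(θ)^2) = 1
R_{θθ} = R^θ_{θ θ θ} + R^φ_{θ φ θ} = (0) + (1) = 1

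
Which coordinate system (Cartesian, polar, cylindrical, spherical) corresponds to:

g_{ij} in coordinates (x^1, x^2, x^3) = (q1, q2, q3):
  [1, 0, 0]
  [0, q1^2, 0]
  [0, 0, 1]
The line element ds^2 = dq1^2 + q1^2 dq2^2 + dq3^2 is dr^2 + r^2 dθ^2 + dz^2 with q1 = r, q2 = θ, q3 = z.
cylindrical coordinates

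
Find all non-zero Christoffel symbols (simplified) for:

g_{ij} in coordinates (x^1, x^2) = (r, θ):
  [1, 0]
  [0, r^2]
Using Γ^k_{ij} = (1/2) g^{km} (∂_i g_{mj} + ∂_j g_{mi} - ∂_m g_{ij}); the metric is diagonal, so only the m = k term contributes.
Non-zero symbols (using the symmetry Γ^k_{ij} = Γ^k_{ji}):
Γ^r_{θ θ} = (1/2) g^{rr} (∂_θ g_{rθ} + ∂_θ g_{rθ} - ∂_r g_{θθ}) = (1/2)(1)((0) + (0) - (2*r)) = -r
Γ^θ_{r θ} = (1/2) g^{θθ} (∂_r g_{θθ} + ∂_θ g_{θr} - ∂_θ g_{rθ}) = (1/2)(1/r^2)((2*r) + (0) - (0)) = 1/r
All other Christoffel symbols are zero.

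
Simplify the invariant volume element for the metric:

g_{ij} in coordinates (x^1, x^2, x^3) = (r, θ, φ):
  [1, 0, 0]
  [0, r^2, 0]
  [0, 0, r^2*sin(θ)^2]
det(g) = r^4*sin(θ)^2
√|det(g)| = r^2*sin(θ) (taking 0 < θ < π so that |sin(θ)| = sin(θ))
Volume element: dV = r^2*sin(θ) dr dθ dφ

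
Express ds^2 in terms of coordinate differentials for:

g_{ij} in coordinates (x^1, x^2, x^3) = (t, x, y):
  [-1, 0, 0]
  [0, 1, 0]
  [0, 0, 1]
ds^2 = g_{ij} dx^i dx^j; only the non-zero components contribute.
ds^2 = -dt^2 + dx^2 + dy^2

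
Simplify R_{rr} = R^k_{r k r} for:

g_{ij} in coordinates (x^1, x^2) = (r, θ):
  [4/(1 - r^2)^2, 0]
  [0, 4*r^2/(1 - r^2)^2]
Non-zero Christoffel symbols (Γ^k_{ij} = Γ^k_{ji}):
Γ^r_{r r} = 2*r/(1 - r^2)
Γ^r_{θ θ} = (r^3 + r)/(r^2 - 1)
Γ^θ_{r θ} = (-r^2 - 1)/(r^3 - r)
R^r_{r r r} = 0 (a repeated index in an antisymmetric pair)
R^θ_{r θ r} = ∂_θ Γ^θ_{r r} - ∂_r Γ^θ_{r θ} + Γ^θ_{θ m} Γ^m_{r r} - Γ^θ_{r m} Γ^m_{r θ}
  = (0) - ((r^4 + 4*r^2 - 1)/(r^3 - r)^2) + (2*(r^2 + 1)/(r^2 - 1)^2) - ((r^2 + 1)^2/(r^3 - r)^2) = -4/(r^2 - 1)^2
R_{rr} = R^r_{r r r} + R^θ_{r θ r} = (0) + (-4/(r^2 - 1)^2) = -4/(r^2 - 1)^2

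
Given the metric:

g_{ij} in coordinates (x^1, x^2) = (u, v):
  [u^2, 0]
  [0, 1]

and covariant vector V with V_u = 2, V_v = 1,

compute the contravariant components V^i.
Inverse metric (diagonal): g^{uu} = 1/u^2, g^{vv} = 1
V^i = g^{ij} V_j:
V^u = (1/u^2)(2) + (0)(1) = 2/u^2
V^v = (0)(2) + (1)(1) = 1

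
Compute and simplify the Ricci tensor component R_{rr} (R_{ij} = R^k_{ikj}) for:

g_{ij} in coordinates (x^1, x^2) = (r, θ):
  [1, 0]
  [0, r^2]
Non-zero Christoffel symbols (Γ^k_{ij} = Γ^k_{ji}):
Γ^r_{θ θ} = -r
Γ^θ_{r θ} = 1/r
R^r_{r r r} = 0 (a repeated index in an antisymmetric pair)
R^θ_{r θ r} = ∂_θ Γ^θ_{r r} - ∂_r Γ^θ_{r θ} + Γ^θ_{θ m} Γ^m_{r r} - Γ^θ_{r m} Γ^m_{r θ}
  = (0) - (-1/r^2) + (0) - (1/r^2) = 0
R_{rr} = R^r_{r r r} + R^θ_{r θ r} = (0) + (0) = 0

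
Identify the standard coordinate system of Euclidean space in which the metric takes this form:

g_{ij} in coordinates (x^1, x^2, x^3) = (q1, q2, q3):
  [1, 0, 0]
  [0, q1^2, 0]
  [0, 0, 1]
The line element ds^2 = dq1^2 + q1^2 dq2^2 + dq3^2 is dr^2 + r^2 dθ^2 + dz^2 with q1 = r, q2 = θ, q3 = z.
cylindrical coordinates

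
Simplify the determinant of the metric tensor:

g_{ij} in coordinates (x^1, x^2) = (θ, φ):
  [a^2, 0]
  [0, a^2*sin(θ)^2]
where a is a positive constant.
For a 2×2 metric: det(g) = g_{11}·g_{22} - g_{12}·g_{21}
= (a^2)·(a^2*sin(θ)^2) - (0)·(0)
= a^4*sin(θ)^2 - 0
det(g) = a^4*sin(θ)^2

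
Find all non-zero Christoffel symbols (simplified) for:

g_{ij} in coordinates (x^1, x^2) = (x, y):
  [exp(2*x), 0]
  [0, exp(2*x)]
Using Γ^k_{ij} = (1/2) g^{km} (∂_i g_{mj} + ∂_j g_{mi} - ∂_m g_{ij}); the metric is diagonal, so only the m = k term contributes.
Non-zero symbols (using the symmetry Γ^k_{ij} = Γ^k_{ji}):
Γ^x_{x x} = (1/2) g^{xx} (∂_x g_{xx} + ∂_x g_{xx} - ∂_x g_{xx}) = (1/2)(exp(-2*x))((2*exp(2*x)) + (2*exp(2*x)) - (2*exp(2*x))) = 1
Γ^x_{y y} = (1/2) g^{xx} (∂_y g_{xy} + ∂_y g_{xy} - ∂_x g_{yy}) = (1/2)(exp(-2*x))((0) + (0) - (2*exp(2*x))) = -1
Γ^y_{x y} = (1/2) g^{yy} (∂_x g_{yy} + ∂_y g_{yx} - ∂_y g_{xy}) = (1/2)(exp(-2*x))((2*exp(2*x)) + (0) - (0)) = 1
All other Christoffel symbols are zero.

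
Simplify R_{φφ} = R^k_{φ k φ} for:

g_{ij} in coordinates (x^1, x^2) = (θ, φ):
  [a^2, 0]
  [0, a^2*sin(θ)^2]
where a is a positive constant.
Non-zero Christoffel symbols (Γ^k_{ij} = Γ^k_{ji}):
Γ^θ_{φ φ} = -sin(2*θ)/2
Γ^φ_{θ φ} = 1/tan(θ)
R^θ_{φ θ φ} = ∂_θ Γ^θ_{φ φ} - ∂_φ Γ^θ_{φ θ} + Γ^θ_{θ m} Γ^m_{φ φ} - Γ^θ_{φ m} Γ^m_{φ θ}
  = (-cos(2*θ)) - (0) + (0) - (-cos(θ)^2) = sin(θ)^2
R^φ_{φ φ φ} = 0 (a repeated index in an antisymmetric pair)
R_{φφ} = R^θ_{φ θ φ} + R^φ_{φ φ φ} = (sin(θ)^2) + (0) = sin(θ)^2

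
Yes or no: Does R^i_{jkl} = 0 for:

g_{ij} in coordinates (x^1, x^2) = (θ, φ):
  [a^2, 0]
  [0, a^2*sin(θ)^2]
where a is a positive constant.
Non-zero Christoffel symbols:
Γ^θ_{φ φ} = -sin(2*θ)/2
Γ^φ_{θ φ} = 1/tan(θ)
Ricci tensor: R_{θθ} = 1, R_{θφ} = 0, R_{φφ} = sin(θ)^2
The Ricci tensor is non-zero, so the Riemann tensor is non-zero: not flat.
No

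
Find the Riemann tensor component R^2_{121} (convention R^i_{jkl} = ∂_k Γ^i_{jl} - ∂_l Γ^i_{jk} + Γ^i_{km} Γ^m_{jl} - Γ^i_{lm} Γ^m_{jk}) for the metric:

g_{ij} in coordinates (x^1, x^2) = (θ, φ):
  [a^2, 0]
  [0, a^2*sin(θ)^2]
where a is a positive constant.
Non-zero Christoffel symbols (Γ^k_{ij} = Γ^k_{ji}):
Γ^θ_{φ φ} = -sin(2*θ)/2
Γ^φ_{θ φ} = 1/tan(θ)
R^φ_{θ φ θ} = ∂_φ Γ^φ_{θ θ} - ∂_θ Γ^φ_{θ φ} + Γ^φ_{φ m} Γ^m_{θ θ} - Γ^φ_{θ m} Γ^m_{θ φ}
  = (0) - (-1/sin(θ)^2) + (0) - (1/tan(θ)^2) = 1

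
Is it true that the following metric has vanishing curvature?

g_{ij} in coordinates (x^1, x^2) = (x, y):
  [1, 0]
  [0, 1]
All metric components are constant, so every Christoffel symbol vanishes and R^i_{jkl} = 0.
Yes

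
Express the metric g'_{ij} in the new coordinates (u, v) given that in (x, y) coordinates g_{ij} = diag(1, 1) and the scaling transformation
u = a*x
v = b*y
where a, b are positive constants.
Invert the transformation: x = u/a, y = v/b
g'_{ij} = (∂x^k/∂x'^i)(∂x^l/∂x'^j) g_{kl}; with g_{kl} = δ_{kl} this is Σ_k (∂x^k/∂x'^i)(∂x^k/∂x'^j).
Jacobian: ∂x/∂u = 1/a, ∂x/∂v = 0, ∂y/∂u = 0, ∂y/∂v = 1/b
g'_{uu} = (1/a)(1/a) + (0)(0) = 1/a^2
g'_{uv} = (1/a)(0) + (0)(1/b) = 0
g'_{vv} = (0)(0) + (1/b)(1/b) = 1/b^2
g'_{ij} = diag(1/a^2, 1/b^2)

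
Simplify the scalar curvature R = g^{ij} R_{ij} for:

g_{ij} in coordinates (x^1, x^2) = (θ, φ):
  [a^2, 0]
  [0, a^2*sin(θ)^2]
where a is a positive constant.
Non-zero Christoffel symbols (Γ^k_{ij} = Γ^k_{ji}):
Γ^θ_{φ φ} = -sin(2*θ)/2
Γ^φ_{θ φ} = 1/tan(θ)
Ricci tensor (R_{ij} = R^k_{ikj}): R_{θθ} = 1, R_{θφ} = 0, R_{φφ} = sin(θ)^2
Inverse metric: g^{θθ} = 1/a^2, g^{φφ} = 1/(a^2*sin(θ)^2)
R = g^{ij} R_{ij} = (1/a^2)(1) + (1/(a^2*sin(θ)^2))(sin(θ)^2) = 2/a^2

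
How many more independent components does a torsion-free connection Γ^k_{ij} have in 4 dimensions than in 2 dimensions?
Independent components in n dimensions: n × n(n+1)/2 = n^2(n+1)/2.
4D: 4 × 10 = 40
2D: 2 × 3 = 6
Difference = 40 - 6 = 34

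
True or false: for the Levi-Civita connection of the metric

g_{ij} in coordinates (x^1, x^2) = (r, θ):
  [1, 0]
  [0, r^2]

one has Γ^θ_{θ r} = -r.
Γ^θ_{θ r} = (1/2) g^{θθ} (∂_θ g_{θr} + ∂_r g_{θθ} - ∂_θ g_{θr}) = (1/2)(1/r^2)((0) + (2*r) - (0)) = 1/r
This differs from the proposed value -r.
False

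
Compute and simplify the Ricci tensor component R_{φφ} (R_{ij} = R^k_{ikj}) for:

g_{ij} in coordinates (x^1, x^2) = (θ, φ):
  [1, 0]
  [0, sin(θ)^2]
Non-zero Christoffel symbols (Γ^k_{ij} = Γ^k_{ji}):
Γ^θ_{φ φ} = -sin(2*θ)/2
Γ^φ_{θ φ} = 1/tan(θ)
R^θ_{φ θ φ} = ∂_θ Γ^θ_{φ φ} - ∂_φ Γ^θ_{φ θ} + Γ^θ_{θ m} Γ^m_{φ φ} - Γ^θ_{φ m} Γ^m_{φ θ}
  = (-cos(2*θ)) - (0) + (0) - (-cos(θ)^2) = sin(θ)^2
R^φ_{φ φ φ} = 0 (a repeated index in an antisymmetric pair)
R_{φφ} = R^θ_{φ θ φ} + R^φ_{φ φ φ} = (sin(θ)^2) + (0) = sin(θ)^2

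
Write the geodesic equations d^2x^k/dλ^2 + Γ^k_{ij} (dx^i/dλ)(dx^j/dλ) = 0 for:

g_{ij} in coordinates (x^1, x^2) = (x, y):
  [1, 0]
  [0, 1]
Geodesic equation: d^2x^k/dλ^2 + Γ^k_{ij} (dx^i/dλ)(dx^j/dλ) = 0.
All Christoffel symbols vanish, so the geodesics are straight lines:
d^2x/dλ^2 = 0
d^2y/dλ^2 = 0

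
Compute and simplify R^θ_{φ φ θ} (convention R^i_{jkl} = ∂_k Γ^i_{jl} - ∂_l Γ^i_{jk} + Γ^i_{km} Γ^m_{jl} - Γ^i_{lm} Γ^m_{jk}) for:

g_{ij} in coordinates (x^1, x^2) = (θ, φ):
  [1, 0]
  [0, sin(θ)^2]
Non-zero Christoffel symbols (Γ^k_{ij} = Γ^k_{ji}):
Γ^θ_{φ φ} = -sin(2*θ)/2
Γ^φ_{θ φ} = 1/tan(θ)
R^θ_{φ φ θ} = ∂_φ Γ^θ_{φ θ} - ∂_θ Γ^θ_{φ φ} + Γ^θ_{φ m} Γ^m_{φ θ} - Γ^θ_{θ m} Γ^m_{φ φ}
  = (0) - (-cos(2*θ)) + (-cos(θ)^2) - (0) = -sin(θ)^2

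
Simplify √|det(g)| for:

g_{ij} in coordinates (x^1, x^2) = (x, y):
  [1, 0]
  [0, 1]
det(g) = 1
√|det(g)| = 1
Volume element: dV = 1 dx dy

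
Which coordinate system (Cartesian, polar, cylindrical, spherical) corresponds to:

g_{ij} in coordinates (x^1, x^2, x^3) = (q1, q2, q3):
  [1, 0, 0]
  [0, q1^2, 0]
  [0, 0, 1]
The line element ds^2 = dq1^2 + q1^2 dq2^2 + dq3^2 is dr^2 + r^2 dθ^2 + dz^2 with q1 = r, q2 = θ, q3 = z.
cylindrical coordinates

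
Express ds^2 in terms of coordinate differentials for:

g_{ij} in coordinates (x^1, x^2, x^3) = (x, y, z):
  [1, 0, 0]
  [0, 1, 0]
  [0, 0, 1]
ds^2 = g_{ij} dx^i dx^j; only the non-zero components contribute.
ds^2 = dx^2 + dy^2 + dz^2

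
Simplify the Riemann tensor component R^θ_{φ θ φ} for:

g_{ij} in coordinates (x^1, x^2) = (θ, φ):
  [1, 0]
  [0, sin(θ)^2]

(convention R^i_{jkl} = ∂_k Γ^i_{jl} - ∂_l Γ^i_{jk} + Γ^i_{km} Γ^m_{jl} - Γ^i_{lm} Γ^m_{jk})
Non-zero Christoffel symbols (Γ^k_{ij} = Γ^k_{ji}):
Γ^θ_{φ φ} = -sin(2*θ)/2
Γ^φ_{θ φ} = 1/tan(θ)
R^θ_{φ θ φ} = ∂_θ Γ^θ_{φ φ} - ∂_φ Γ^θ_{φ θ} + Γ^θ_{θ m} Γ^m_{φ φ} - Γ^θ_{φ m} Γ^m_{φ θ}
  = (-cos(2*θ)) - (0) + (0) - (-cos(θ)^2) = sin(θ)^2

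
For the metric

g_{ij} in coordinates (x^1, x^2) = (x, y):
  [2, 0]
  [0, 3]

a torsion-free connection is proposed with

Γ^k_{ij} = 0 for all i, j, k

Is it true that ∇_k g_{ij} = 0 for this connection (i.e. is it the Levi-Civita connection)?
Using ∇_k g_{ij} = ∂_k g_{ij} - Γ^m_{ki} g_{mj} - Γ^m_{kj} g_{im}:
e.g. ∇_x g_{xy} = (0) - (0) - (0) = 0
Every component ∇_k g_{ij} vanishes: the connection is metric compatible.
Yes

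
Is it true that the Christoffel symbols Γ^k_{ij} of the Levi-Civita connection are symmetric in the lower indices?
The Levi-Civita connection is torsion-free, which is exactly Γ^k_{ij} = Γ^k_{ji}.
Yes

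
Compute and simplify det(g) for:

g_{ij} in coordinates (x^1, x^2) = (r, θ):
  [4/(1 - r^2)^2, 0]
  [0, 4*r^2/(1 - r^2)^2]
For a 2×2 metric: det(g) = g_{11}·g_{22} - g_{12}·g_{21}
= (4/(1 - r^2)^2)·(4*r^2/(1 - r^2)^2) - (0)·(0)
= 16*r^2/(1 - r^2)^4 - 0
det(g) = 16*r^2/(1 - r^2)^4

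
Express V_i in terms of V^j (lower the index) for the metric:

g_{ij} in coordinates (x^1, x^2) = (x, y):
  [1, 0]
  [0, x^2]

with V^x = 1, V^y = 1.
V_i = g_{ij} V^j:
V_x = (1)(1) + (0)(1) = 1
V_y = (0)(1) + (x^2)(1) = x^2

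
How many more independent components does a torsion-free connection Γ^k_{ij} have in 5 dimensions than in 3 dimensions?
Independent components in n dimensions: n × n(n+1)/2 = n^2(n+1)/2.
5D: 5 × 15 = 75
3D: 3 × 6 = 18
Difference = 75 - 18 = 57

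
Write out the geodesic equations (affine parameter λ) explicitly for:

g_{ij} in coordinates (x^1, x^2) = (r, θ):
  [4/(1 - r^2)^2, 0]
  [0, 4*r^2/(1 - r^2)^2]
Geodesic equation: d^2x^k/dλ^2 + Γ^k_{ij} (dx^i/dλ)(dx^j/dλ) = 0.
Non-zero Christoffel symbols:
Γ^r_{r r} = 2*r/(1 - r^2)
Γ^r_{θ θ} = (r^3 + r)/(r^2 - 1)
Γ^θ_{r θ} = (-r^2 - 1)/(r^3 - r)
Substituting (the symmetric pair Γ^k_{ij}, Γ^k_{ji} combines into a factor 2):
d^2r/dλ^2 + (2*r/(1 - r^2)) (dr/dλ)^2 + ((r^3 + r)/(r^2 - 1)) (dθ/dλ)^2 = 0
d^2θ/dλ^2 + ((-2*r^2 - 2)/(r^3 - r)) (dr/dλ)(dθ/dλ) = 0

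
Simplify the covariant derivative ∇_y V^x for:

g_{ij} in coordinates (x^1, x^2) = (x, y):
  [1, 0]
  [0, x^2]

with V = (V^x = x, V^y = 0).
Non-zero Christoffel symbols:
Γ^x_{y y} = -x
Γ^y_{x y} = 1/x
∇_y V^x = ∂_y V^x + Γ^x_{y j} V^j
  = (0) + (0)(x) + (-x)(0)
  = 0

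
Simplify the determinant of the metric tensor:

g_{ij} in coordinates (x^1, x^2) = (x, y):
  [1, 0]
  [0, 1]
For a 2×2 metric: det(g) = g_{11}·g_{22} - g_{12}·g_{21}
= (1)·(1) - (0)·(0)
= 1 - 0
det(g) = 1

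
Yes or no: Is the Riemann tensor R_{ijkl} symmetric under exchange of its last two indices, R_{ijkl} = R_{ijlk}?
It is antisymmetric in the last pair: R_{ijkl} = -R_{ijlk}.
No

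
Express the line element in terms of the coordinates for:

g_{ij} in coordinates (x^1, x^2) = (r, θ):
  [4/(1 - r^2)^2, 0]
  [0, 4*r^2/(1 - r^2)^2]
ds^2 = g_{ij} dx^i dx^j; only the non-zero components contribute.
ds^2 = (4/(1 - r^2)^2) dr^2 + (4*r^2/(1 - r^2)^2) dθ^2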